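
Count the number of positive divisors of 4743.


4743 = 3^2 × 17^1 × 31^1
d(4743) = (2+1) × (1+1) × (1+1) = 12

12 divisors


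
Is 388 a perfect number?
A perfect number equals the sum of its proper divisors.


Proper divisors of 388: 1, 2, 4, 97, 194
Sum = 1 + 2 + 4 + 97 + 194 = 298

No, 388 is not perfect (298 ≠ 388)


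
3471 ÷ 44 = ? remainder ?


3471 = 44 * 78 + 39
Check: 3432 + 39 = 3471

q = 78, r = 39


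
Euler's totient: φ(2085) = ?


2085 = 3 × 5 × 139
Prime factors: 3, 5, 139
φ(2085) = 2085 × (1-1/3) × (1-1/5) × (1-1/139)
= 2085 × 2/3 × 4/5 × 138/139 = 1104

φ(2085) = 1104


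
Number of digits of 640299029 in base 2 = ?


640299029 in base 2 = 100110001010100011000000010101
Number of digits = 30

30 digits (base 2)


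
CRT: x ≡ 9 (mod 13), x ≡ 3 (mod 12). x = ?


M = 13*12 = 156
M1 = M/13 = 12, M2 = M/12 = 13
M1^(-1) mod 13 = 12, M2^(-1) mod 12 = 1
x = 9*12*12 + 3*13*1 = 1335
1335 mod 156 = 87
Check: 87 mod 13 = 9 ✓, 87 mod 12 = 3 ✓

x ≡ 87 (mod 156)


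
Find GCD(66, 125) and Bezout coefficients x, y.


Tabular extended Euclidean (each row: r = 66*s + 125*t):
r=66, s=1, t=0
r=125, s=0, t=1
q=0: r=66, s=1, t=0   [66*(1) + 125*(0) = 66]
q=1: r=59, s=-1, t=1   [66*(-1) + 125*(1) = 59]
q=1: r=7, s=2, t=-1   [66*(2) + 125*(-1) = 7]
q=8: r=3, s=-17, t=9   [66*(-17) + 125*(9) = 3]
q=2: r=1, s=36, t=-19   [66*(36) + 125*(-19) = 1]
q=3: r=0, s=-125, t=66   [66*(-125) + 125*(66) = 0]
GCD = 1; from the row with r=1: x=36, y=-19
Check: 66*(36) + 125*(-19) = 2376 - 2375 = 1

GCD = 1, x = 36, y = -19


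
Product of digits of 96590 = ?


9 × 6 × 5 × 9 × 0 = 0


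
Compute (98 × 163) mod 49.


98 × 163 = 15974
15974 mod 49 = 0


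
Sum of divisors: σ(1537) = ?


Divisors of 1537: 1, 29, 53, 1537
Sum = 1 + 29 + 53 + 1537 = 1620

σ(1537) = 1620


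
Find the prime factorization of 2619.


2619 / 3 = 873
873 / 3 = 291
291 / 3 = 97
97 / 97 = 1
2619 = 3^3 × 97


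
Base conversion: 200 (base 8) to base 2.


200 (base 8) = 128 (decimal)
128 (decimal) = 10000000 (base 2)


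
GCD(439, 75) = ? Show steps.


439 = 5 * 75 + 64
75 = 1 * 64 + 11
64 = 5 * 11 + 9
11 = 1 * 9 + 2
9 = 4 * 2 + 1
2 = 2 * 1 + 0
GCD = 1


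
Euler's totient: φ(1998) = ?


1998 = 2 × 3^3 × 37
Prime factors: 2, 3, 37
φ(1998) = 1998 × (1-1/2) × (1-1/3) × (1-1/37)
= 1998 × 1/2 × 2/3 × 36/37 = 648

φ(1998) = 648


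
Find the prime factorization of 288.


288 / 2 = 144
144 / 2 = 72
72 / 2 = 36
36 / 2 = 18
18 / 2 = 9
9 / 3 = 3
3 / 3 = 1
288 = 2^5 × 3^2


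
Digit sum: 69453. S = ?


6 + 9 + 4 + 5 + 3 = 27


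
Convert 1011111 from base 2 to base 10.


1011111 (base 2) = 95 (decimal)
95 (decimal) = 95 (base 10)


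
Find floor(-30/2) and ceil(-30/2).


-30/2 = -15.0000
floor = -15
ceil = -15

floor = -15, ceil = -15


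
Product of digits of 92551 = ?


9 × 2 × 5 × 5 × 1 = 450


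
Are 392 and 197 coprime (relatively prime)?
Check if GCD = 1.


Euclidean algorithm:
392 = 1 * 197 + 195
197 = 1 * 195 + 2
195 = 97 * 2 + 1
2 = 2 * 1 + 0
GCD(392, 197) = 1

Yes, coprime (GCD = 1)


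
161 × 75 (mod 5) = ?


161 × 75 = 12075
12075 mod 5 = 0


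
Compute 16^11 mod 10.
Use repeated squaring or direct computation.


16^1 mod 10 = 6
16^2 mod 10 = 6
16^3 mod 10 = 6
16^4 mod 10 = 6
16^5 mod 10 = 6
16^6 mod 10 = 6
16^7 mod 10 = 6
16^8 mod 10 = 6
16^9 mod 10 = 6
16^10 mod 10 = 6
16^11 mod 10 = 6


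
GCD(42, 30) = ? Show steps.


42 = 1 * 30 + 12
30 = 2 * 12 + 6
12 = 2 * 6 + 0
GCD = 6


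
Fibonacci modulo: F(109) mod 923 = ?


F(k) mod 923 for k=1..109:
1, 1, 2, 3, 5, 8, 13, 21, 34, 55, 89, 144, 233, 377, 610, 64, 674, 738, 489, 304, 793, 174, 44, 218, 262, 480, 742, 299, 118, 417, 535, 29, 564, 593, 234, 827, 138, 42, 180, 222, 402, 624, 103, 727, 830, 634, 541, 252, 793, 122, 915, 114, 106, 220, 326, 546, 872, 495, 444, 16, 460, 476, 13, 489, 502, 68, 570, 638, 285, 0, 285, 285, 570, 855, 502, 434, 13, 447, 460, 907, 444, 428, 872, 377, 326, 703, 106, 809, 915, 801, 793, 671, 541, 289, 830, 196, 103, 299, 402, 701, 180, 881, 138, 96, 234, 330, 564, 894, 535
F(109) mod 923 = 535


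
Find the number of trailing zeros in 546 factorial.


floor(546/5) = 109
floor(546/25) = 21
floor(546/125) = 4
Total = 134

134 trailing zeros


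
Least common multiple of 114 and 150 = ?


GCD(114, 150) = 6
LCM = 114*150/6 = 17100/6 = 2850

LCM = 2850


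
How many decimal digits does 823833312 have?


823833312 has 9 digits in base 10
floor(log10(823833312)) + 1 = floor(8.9158) + 1 = 9

9 digits (base 10)


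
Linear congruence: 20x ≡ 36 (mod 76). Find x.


GCD(20, 76) = 4 divides 36
Divide: 5x ≡ 9 (mod 19)
x ≡ 17 (mod 19)


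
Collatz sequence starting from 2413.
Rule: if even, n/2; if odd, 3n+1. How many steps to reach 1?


2413 → 7240 → 3620 → 1810 → 905 → 2716 → 1358 → 679 → 2038 → 1019 → 3058 → 1529 → 4588 → 2294 → 1147 → 3442 → 1721 → 5164 → 2582 → 1291 → 3874 → 1937 → 5812 → 2906 → 1453 → 4360 → 2180 → 1090 → 545 → 1636 → 818 → 409 → 1228 → 614 → 307 → 922 → 461 → 1384 → 692 → 346 → 173 → 520 → 260 → 130 → 65 → 196 → 98 → 49 → 148 → 74 → 37 → 112 → 56 → 28 → 14 → 7 → 22 → 11 → 34 → 17 → 52 → 26 → 13 → 40 → 20 → 10 → 5 → 16 → 8 → 4 → 2 → 1
Total steps = 71

71 steps


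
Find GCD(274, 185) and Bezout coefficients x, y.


Tabular extended Euclidean (each row: r = 274*s + 185*t):
r=274, s=1, t=0
r=185, s=0, t=1
q=1: r=89, s=1, t=-1   [274*(1) + 185*(-1) = 89]
q=2: r=7, s=-2, t=3   [274*(-2) + 185*(3) = 7]
q=12: r=5, s=25, t=-37   [274*(25) + 185*(-37) = 5]
q=1: r=2, s=-27, t=40   [274*(-27) + 185*(40) = 2]
q=2: r=1, s=79, t=-117   [274*(79) + 185*(-117) = 1]
q=2: r=0, s=-185, t=274   [274*(-185) + 185*(274) = 0]
GCD = 1; from the row with r=1: x=79, y=-117
Check: 274*(79) + 185*(-117) = 21646 - 21645 = 1

GCD = 1, x = 79, y = -117


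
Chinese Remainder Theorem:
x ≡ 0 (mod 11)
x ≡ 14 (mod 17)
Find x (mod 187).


M = 11*17 = 187
M1 = M/11 = 17, M2 = M/17 = 11
M1^(-1) mod 11 = 2, M2^(-1) mod 17 = 14
x = 0*17*2 + 14*11*14 = 2156
2156 mod 187 = 99
Check: 99 mod 11 = 0 ✓, 99 mod 17 = 14 ✓

x ≡ 99 (mod 187)


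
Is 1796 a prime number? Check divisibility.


1796 / 2 = 898 (exact division)
1796 is NOT prime.

No, 1796 is not prime


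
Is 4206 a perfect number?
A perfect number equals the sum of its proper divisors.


Proper divisors of 4206: 1, 2, 3, 6, 701, 1402, 2103
Sum = 1 + 2 + 3 + 6 + 701 + 1402 + 2103 = 4218

No, 4206 is not perfect (4218 ≠ 4206)


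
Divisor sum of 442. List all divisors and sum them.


Divisors of 442: 1, 2, 13, 17, 26, 34, 221, 442
Sum = 1 + 2 + 13 + 17 + 26 + 34 + 221 + 442 = 756

σ(442) = 756


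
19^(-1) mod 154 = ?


Use the extended Euclidean algorithm on (154, 19); each row r = 154*s + 19*t:
r=154, s=1, t=0
r=19, s=0, t=1
q=8: r=2, s=1, t=-8   [154*(1) + 19*(-8) = 2]
q=9: r=1, s=-9, t=73   [154*(-9) + 19*(73) = 1]
q=2: r=0, s=19, t=-154   [154*(19) + 19*(-154) = 0]
GCD = 1 with t = 73, so 19*(73) ≡ 1 (mod 154)
Inverse = 73 mod 154 = 73
Check: 19 * 73 = 1387 ≡ 1 (mod 154)

19^(-1) ≡ 73 (mod 154)


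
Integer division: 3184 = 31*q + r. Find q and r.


3184 = 31 * 102 + 22
Check: 3162 + 22 = 3184

q = 102, r = 22


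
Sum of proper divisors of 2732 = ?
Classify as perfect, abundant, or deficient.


Proper divisors: 1, 2, 4, 683, 1366
Sum = 1 + 2 + 4 + 683 + 1366 = 2056
2056 < 2732 → deficient

s(2732) = 2056 (deficient)


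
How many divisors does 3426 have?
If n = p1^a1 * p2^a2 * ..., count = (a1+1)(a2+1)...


3426 = 2^1 × 3^1 × 571^1
d(3426) = (1+1) × (1+1) × (1+1) = 8

8 divisors


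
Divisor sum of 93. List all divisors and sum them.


Divisors of 93: 1, 3, 31, 93
Sum = 1 + 3 + 31 + 93 = 128

σ(93) = 128


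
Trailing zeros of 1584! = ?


floor(1584/5) = 316
floor(1584/25) = 63
floor(1584/125) = 12
floor(1584/625) = 2
Total = 393

393 trailing zeros


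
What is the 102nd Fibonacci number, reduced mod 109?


F(k) mod 109 for k=1..102:
1, 1, 2, 3, 5, 8, 13, 21, 34, 55, 89, 35, 15, 50, 65, 6, 71, 77, 39, 7, 46, 53, 99, 43, 33, 76, 0, 76, 76, 43, 10, 53, 63, 7, 70, 77, 38, 6, 44, 50, 94, 35, 20, 55, 75, 21, 96, 8, 104, 3, 107, 1, 108, 0, 108, 108, 107, 106, 104, 101, 96, 88, 75, 54, 20, 74, 94, 59, 44, 103, 38, 32, 70, 102, 63, 56, 10, 66, 76, 33, 0, 33, 33, 66, 99, 56, 46, 102, 39, 32, 71, 103, 65, 59, 15, 74, 89, 54, 34, 88, 13, 101
F(102) mod 109 = 101


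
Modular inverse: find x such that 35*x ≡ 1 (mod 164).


Use the extended Euclidean algorithm on (164, 35); each row r = 164*s + 35*t:
r=164, s=1, t=0
r=35, s=0, t=1
q=4: r=24, s=1, t=-4   [164*(1) + 35*(-4) = 24]
q=1: r=11, s=-1, t=5   [164*(-1) + 35*(5) = 11]
q=2: r=2, s=3, t=-14   [164*(3) + 35*(-14) = 2]
q=5: r=1, s=-16, t=75   [164*(-16) + 35*(75) = 1]
q=2: r=0, s=35, t=-164   [164*(35) + 35*(-164) = 0]
GCD = 1 with t = 75, so 35*(75) ≡ 1 (mod 164)
Inverse = 75 mod 164 = 75
Check: 35 * 75 = 2625 ≡ 1 (mod 164)

35^(-1) ≡ 75 (mod 164)


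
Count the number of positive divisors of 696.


696 = 2^3 × 3^1 × 29^1
d(696) = (3+1) × (1+1) × (1+1) = 16

16 divisors


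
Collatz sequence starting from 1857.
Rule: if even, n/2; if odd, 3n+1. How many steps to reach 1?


1857 → 5572 → 2786 → 1393 → 4180 → 2090 → 1045 → 3136 → 1568 → 784 → 392 → 196 → 98 → 49 → 148 → 74 → 37 → 112 → 56 → 28 → 14 → 7 → 22 → 11 → 34 → 17 → 52 → 26 → 13 → 40 → 20 → 10 → 5 → 16 → 8 → 4 → 2 → 1
Total steps = 37

37 steps


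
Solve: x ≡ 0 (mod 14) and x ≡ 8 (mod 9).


M = 14*9 = 126
M1 = M/14 = 9, M2 = M/9 = 14
M1^(-1) mod 14 = 11, M2^(-1) mod 9 = 2
x = 0*9*11 + 8*14*2 = 224
224 mod 126 = 98
Check: 98 mod 14 = 0 ✓, 98 mod 9 = 8 ✓

x ≡ 98 (mod 126)


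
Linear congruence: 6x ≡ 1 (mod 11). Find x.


GCD(6, 11) = 1, unique solution
a^(-1) mod 11 = 2
x = 2 * 1 mod 11 = 2

x ≡ 2 (mod 11)


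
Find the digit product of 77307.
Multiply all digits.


7 × 7 × 3 × 0 × 7 = 0


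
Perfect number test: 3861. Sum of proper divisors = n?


Proper divisors of 3861: 1, 3, 9, 11, 13, 27, 33, 39, 99, 117, 143, 297, 351, 429, 1287
Sum = 1 + 3 + 9 + 11 + 13 + 27 + 33 + 39 + 99 + 117 + 143 + 297 + 351 + 429 + 1287 = 2859

No, 3861 is not perfect (2859 ≠ 3861)


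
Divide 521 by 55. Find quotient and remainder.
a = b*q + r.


521 = 55 * 9 + 26
Check: 495 + 26 = 521

q = 9, r = 26


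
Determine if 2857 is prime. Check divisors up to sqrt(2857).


Check divisors up to sqrt(2857) = 53.4509
No divisors found.
2857 is prime.

Yes, 2857 is prime


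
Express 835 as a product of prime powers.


835 / 5 = 167
167 / 167 = 1
835 = 5 × 167


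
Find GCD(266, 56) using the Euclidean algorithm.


266 = 4 * 56 + 42
56 = 1 * 42 + 14
42 = 3 * 14 + 0
GCD = 14


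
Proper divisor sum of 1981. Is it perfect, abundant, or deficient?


Proper divisors: 1, 7, 283
Sum = 1 + 7 + 283 = 291
291 < 1981 → deficient

s(1981) = 291 (deficient)


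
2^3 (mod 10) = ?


2^1 mod 10 = 2
2^2 mod 10 = 4
2^3 mod 10 = 8


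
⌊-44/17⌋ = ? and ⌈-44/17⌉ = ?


-44/17 = -2.5882
floor = -3
ceil = -2

floor = -3, ceil = -2


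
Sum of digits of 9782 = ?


9 + 7 + 8 + 2 = 26


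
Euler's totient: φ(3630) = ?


3630 = 2 × 3 × 5 × 11^2
Prime factors: 2, 3, 5, 11
φ(3630) = 3630 × (1-1/2) × (1-1/3) × (1-1/5) × (1-1/11)
= 3630 × 1/2 × 2/3 × 4/5 × 10/11 = 880

φ(3630) = 880


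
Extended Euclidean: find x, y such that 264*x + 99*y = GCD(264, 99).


Tabular extended Euclidean (each row: r = 264*s + 99*t):
r=264, s=1, t=0
r=99, s=0, t=1
q=2: r=66, s=1, t=-2   [264*(1) + 99*(-2) = 66]
q=1: r=33, s=-1, t=3   [264*(-1) + 99*(3) = 33]
q=2: r=0, s=3, t=-8   [264*(3) + 99*(-8) = 0]
GCD = 33; from the row with r=33: x=-1, y=3
Check: 264*(-1) + 99*(3) = -264 + 297 = 33

GCD = 33, x = -1, y = 3


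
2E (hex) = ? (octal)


2E (base 16) = 46 (decimal)
46 (decimal) = 56 (base 8)


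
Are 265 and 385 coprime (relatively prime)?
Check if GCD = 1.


Euclidean algorithm:
385 = 1 * 265 + 120
265 = 2 * 120 + 25
120 = 4 * 25 + 20
25 = 1 * 20 + 5
20 = 4 * 5 + 0
GCD(265, 385) = 5

No, not coprime (GCD = 5)


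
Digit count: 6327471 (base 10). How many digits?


6327471 has 7 digits in base 10
floor(log10(6327471)) + 1 = floor(6.8012) + 1 = 7

7 digits (base 10)


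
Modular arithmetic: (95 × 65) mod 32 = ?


95 × 65 = 6175
6175 mod 32 = 31


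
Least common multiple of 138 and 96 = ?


GCD(138, 96) = 6
LCM = 138*96/6 = 13248/6 = 2208

LCM = 2208


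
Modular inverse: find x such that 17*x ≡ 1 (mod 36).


Use the extended Euclidean algorithm on (36, 17); each row r = 36*s + 17*t:
r=36, s=1, t=0
r=17, s=0, t=1
q=2: r=2, s=1, t=-2   [36*(1) + 17*(-2) = 2]
q=8: r=1, s=-8, t=17   [36*(-8) + 17*(17) = 1]
q=2: r=0, s=17, t=-36   [36*(17) + 17*(-36) = 0]
GCD = 1 with t = 17, so 17*(17) ≡ 1 (mod 36)
Inverse = 17 mod 36 = 17
Check: 17 * 17 = 289 ≡ 1 (mod 36)

17^(-1) ≡ 17 (mod 36)


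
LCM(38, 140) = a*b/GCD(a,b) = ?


GCD(38, 140) = 2
LCM = 38*140/2 = 5320/2 = 2660

LCM = 2660


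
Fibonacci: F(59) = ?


Sequence: 1, 1, 2, 3, 5, 8, 13, 21, 34, 55, 89, 144, 233, 377, 610, 987, 1597, 2584, 4181, 6765, 10946, 17711, 28657, 46368, 75025, 121393, 196418, 317811, 514229, 832040, 1346269, 2178309, 3524578, 5702887, 9227465, 14930352, 24157817, 39088169, 63245986, 102334155, 165580141, 267914296, 433494437, 701408733, 1134903170, 1836311903, 2971215073, 4807526976, 7778742049, 12586269025, 20365011074, 32951280099, 53316291173, 86267571272, 139583862445, 225851433717, 365435296162, 591286729879, 956722026041
F(59) = 956722026041


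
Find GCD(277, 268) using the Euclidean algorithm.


277 = 1 * 268 + 9
268 = 29 * 9 + 7
9 = 1 * 7 + 2
7 = 3 * 2 + 1
2 = 2 * 1 + 0
GCD = 1


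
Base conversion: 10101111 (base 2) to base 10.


10101111 (base 2) = 175 (decimal)
175 (decimal) = 175 (base 10)


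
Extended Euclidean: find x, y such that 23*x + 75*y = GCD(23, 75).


Tabular extended Euclidean (each row: r = 23*s + 75*t):
r=23, s=1, t=0
r=75, s=0, t=1
q=0: r=23, s=1, t=0   [23*(1) + 75*(0) = 23]
q=3: r=6, s=-3, t=1   [23*(-3) + 75*(1) = 6]
q=3: r=5, s=10, t=-3   [23*(10) + 75*(-3) = 5]
q=1: r=1, s=-13, t=4   [23*(-13) + 75*(4) = 1]
q=5: r=0, s=75, t=-23   [23*(75) + 75*(-23) = 0]
GCD = 1; from the row with r=1: x=-13, y=4
Check: 23*(-13) + 75*(4) = -299 + 300 = 1

GCD = 1, x = -13, y = 4


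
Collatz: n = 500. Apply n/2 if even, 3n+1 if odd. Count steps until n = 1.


500 → 250 → 125 → 376 → 188 → 94 → 47 → 142 → 71 → 214 → 107 → 322 → 161 → 484 → 242 → 121 → 364 → 182 → 91 → 274 → 137 → 412 → 206 → 103 → 310 → 155 → 466 → 233 → 700 → 350 → 175 → 526 → 263 → 790 → 395 → 1186 → 593 → 1780 → 890 → 445 → 1336 → 668 → 334 → 167 → 502 → 251 → 754 → 377 → 1132 → 566 → 283 → 850 → 425 → 1276 → 638 → 319 → 958 → 479 → 1438 → 719 → 2158 → 1079 → 3238 → 1619 → 4858 → 2429 → 7288 → 3644 → 1822 → 911 → 2734 → 1367 → 4102 → 2051 → 6154 → 3077 → 9232 → 4616 → 2308 → 1154 → 577 → 1732 → 866 → 433 → 1300 → 650 → 325 → 976 → 488 → 244 → 122 → 61 → 184 → 92 → 46 → 23 → 70 → 35 → 106 → 53 → 160 → 80 → 40 → 20 → 10 → 5 → 16 → 8 → 4 → 2 → 1
Total steps = 110

110 steps


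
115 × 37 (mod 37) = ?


115 × 37 = 4255
4255 mod 37 = 0


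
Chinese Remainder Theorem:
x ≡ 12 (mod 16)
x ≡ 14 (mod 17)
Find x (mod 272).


M = 16*17 = 272
M1 = M/16 = 17, M2 = M/17 = 16
M1^(-1) mod 16 = 1, M2^(-1) mod 17 = 16
x = 12*17*1 + 14*16*16 = 3788
3788 mod 272 = 252
Check: 252 mod 16 = 12 ✓, 252 mod 17 = 14 ✓

x ≡ 252 (mod 272)


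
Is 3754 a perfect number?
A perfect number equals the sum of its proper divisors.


Proper divisors of 3754: 1, 2, 1877
Sum = 1 + 2 + 1877 = 1880

No, 3754 is not perfect (1880 ≠ 3754)


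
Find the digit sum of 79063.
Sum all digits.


7 + 9 + 0 + 6 + 3 = 25


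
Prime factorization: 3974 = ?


3974 / 2 = 1987
1987 / 1987 = 1
3974 = 2 × 1987


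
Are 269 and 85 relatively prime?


Euclidean algorithm:
269 = 3 * 85 + 14
85 = 6 * 14 + 1
14 = 14 * 1 + 0
GCD(269, 85) = 1

Yes, coprime (GCD = 1)


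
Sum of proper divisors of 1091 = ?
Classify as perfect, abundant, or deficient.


Proper divisors: 1
Sum = 1 = 1
1 < 1091 → deficient

s(1091) = 1 (deficient)


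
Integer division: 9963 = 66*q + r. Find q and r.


9963 = 66 * 150 + 63
Check: 9900 + 63 = 9963

q = 150, r = 63


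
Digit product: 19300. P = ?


1 × 9 × 3 × 0 × 0 = 0


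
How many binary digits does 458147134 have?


458147134 in base 2 = 11011010011101100010100111110
Number of digits = 29

29 digits (base 2)


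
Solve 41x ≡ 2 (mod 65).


GCD(41, 65) = 1, unique solution
a^(-1) mod 65 = 46
x = 46 * 2 mod 65 = 27

x ≡ 27 (mod 65)


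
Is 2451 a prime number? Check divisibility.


2451 / 3 = 817 (exact division)
2451 is NOT prime.

No, 2451 is not prime


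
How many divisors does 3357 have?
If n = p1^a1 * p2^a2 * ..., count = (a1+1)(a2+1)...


3357 = 3^2 × 373^1
d(3357) = (2+1) × (1+1) = 6

6 divisors


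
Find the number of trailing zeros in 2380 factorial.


floor(2380/5) = 476
floor(2380/25) = 95
floor(2380/125) = 19
floor(2380/625) = 3
Total = 593

593 trailing zeros


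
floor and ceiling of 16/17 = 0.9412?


16/17 = 0.9412
floor = 0
ceil = 1

floor = 0, ceil = 1


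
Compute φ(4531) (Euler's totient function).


4531 = 23 × 197
Prime factors: 23, 197
φ(4531) = 4531 × (1-1/23) × (1-1/197)
= 4531 × 22/23 × 196/197 = 4312

φ(4531) = 4312


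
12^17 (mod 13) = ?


12^1 mod 13 = 12
12^2 mod 13 = 1
12^3 mod 13 = 12
12^4 mod 13 = 1
12^5 mod 13 = 12
12^6 mod 13 = 1
12^7 mod 13 = 12
12^8 mod 13 = 1
12^9 mod 13 = 12
12^10 mod 13 = 1
12^11 mod 13 = 12
12^12 mod 13 = 1
12^13 mod 13 = 12
12^14 mod 13 = 1
12^15 mod 13 = 12
12^16 mod 13 = 1
12^17 mod 13 = 12


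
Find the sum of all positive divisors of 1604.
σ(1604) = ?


Divisors of 1604: 1, 2, 4, 401, 802, 1604
Sum = 1 + 2 + 4 + 401 + 802 + 1604 = 2814

σ(1604) = 2814


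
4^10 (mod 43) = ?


4^1 mod 43 = 4
4^2 mod 43 = 16
4^3 mod 43 = 21
4^4 mod 43 = 41
4^5 mod 43 = 35
4^6 mod 43 = 11
4^7 mod 43 = 1
4^8 mod 43 = 4
4^9 mod 43 = 16
4^10 mod 43 = 21


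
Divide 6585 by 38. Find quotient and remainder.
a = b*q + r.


6585 = 38 * 173 + 11
Check: 6574 + 11 = 6585

q = 173, r = 11


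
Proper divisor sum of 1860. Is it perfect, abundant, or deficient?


Proper divisors: 1, 2, 3, 4, 5, 6, 10, 12, 15, 20, 30, 31, 60, 62, 93, 124, 155, 186, 310, 372, 465, 620, 930
Sum = 1 + 2 + 3 + 4 + 5 + 6 + 10 + 12 + 15 + 20 + 30 + 31 + 60 + 62 + 93 + 124 + 155 + 186 + 310 + 372 + 465 + 620 + 930 = 3516
3516 > 1860 → abundant

s(1860) = 3516 (abundant)


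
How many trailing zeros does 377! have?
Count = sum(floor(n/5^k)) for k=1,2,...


floor(377/5) = 75
floor(377/25) = 15
floor(377/125) = 3
Total = 93

93 trailing zeros


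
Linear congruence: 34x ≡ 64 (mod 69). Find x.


GCD(34, 69) = 1, unique solution
a^(-1) mod 69 = 67
x = 67 * 64 mod 69 = 10

x ≡ 10 (mod 69)


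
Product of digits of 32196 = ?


3 × 2 × 1 × 9 × 6 = 324


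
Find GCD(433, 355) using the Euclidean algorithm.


433 = 1 * 355 + 78
355 = 4 * 78 + 43
78 = 1 * 43 + 35
43 = 1 * 35 + 8
35 = 4 * 8 + 3
8 = 2 * 3 + 2
3 = 1 * 2 + 1
2 = 2 * 1 + 0
GCD = 1


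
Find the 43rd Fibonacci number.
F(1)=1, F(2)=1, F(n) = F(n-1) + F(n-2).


Sequence: 1, 1, 2, 3, 5, 8, 13, 21, 34, 55, 89, 144, 233, 377, 610, 987, 1597, 2584, 4181, 6765, 10946, 17711, 28657, 46368, 75025, 121393, 196418, 317811, 514229, 832040, 1346269, 2178309, 3524578, 5702887, 9227465, 14930352, 24157817, 39088169, 63245986, 102334155, 165580141, 267914296, 433494437
F(43) = 433494437


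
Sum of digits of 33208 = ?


3 + 3 + 2 + 0 + 8 = 16


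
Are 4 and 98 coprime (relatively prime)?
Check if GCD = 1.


Euclidean algorithm:
98 = 24 * 4 + 2
4 = 2 * 2 + 0
GCD(4, 98) = 2

No, not coprime (GCD = 2)


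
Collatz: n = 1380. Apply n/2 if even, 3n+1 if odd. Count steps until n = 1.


1380 → 690 → 345 → 1036 → 518 → 259 → 778 → 389 → 1168 → 584 → 292 → 146 → 73 → 220 → 110 → 55 → 166 → 83 → 250 → 125 → 376 → 188 → 94 → 47 → 142 → 71 → 214 → 107 → 322 → 161 → 484 → 242 → 121 → 364 → 182 → 91 → 274 → 137 → 412 → 206 → 103 → 310 → 155 → 466 → 233 → 700 → 350 → 175 → 526 → 263 → 790 → 395 → 1186 → 593 → 1780 → 890 → 445 → 1336 → 668 → 334 → 167 → 502 → 251 → 754 → 377 → 1132 → 566 → 283 → 850 → 425 → 1276 → 638 → 319 → 958 → 479 → 1438 → 719 → 2158 → 1079 → 3238 → 1619 → 4858 → 2429 → 7288 → 3644 → 1822 → 911 → 2734 → 1367 → 4102 → 2051 → 6154 → 3077 → 9232 → 4616 → 2308 → 1154 → 577 → 1732 → 866 → 433 → 1300 → 650 → 325 → 976 → 488 → 244 → 122 → 61 → 184 → 92 → 46 → 23 → 70 → 35 → 106 → 53 → 160 → 80 → 40 → 20 → 10 → 5 → 16 → 8 → 4 → 2 → 1
Total steps = 127

127 steps


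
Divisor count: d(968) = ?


968 = 2^3 × 11^2
d(968) = (3+1) × (2+1) = 12

12 divisors


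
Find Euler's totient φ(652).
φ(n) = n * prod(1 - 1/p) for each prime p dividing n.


652 = 2^2 × 163
Prime factors: 2, 163
φ(652) = 652 × (1-1/2) × (1-1/163)
= 652 × 1/2 × 162/163 = 324

φ(652) = 324


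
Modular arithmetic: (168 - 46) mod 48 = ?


168 - 46 = 122
122 mod 48 = 26


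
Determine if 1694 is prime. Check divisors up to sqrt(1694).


1694 / 2 = 847 (exact division)
1694 is NOT prime.

No, 1694 is not prime


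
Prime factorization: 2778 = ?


2778 / 2 = 1389
1389 / 3 = 463
463 / 463 = 1
2778 = 2 × 3 × 463


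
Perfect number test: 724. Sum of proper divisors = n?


Proper divisors of 724: 1, 2, 4, 181, 362
Sum = 1 + 2 + 4 + 181 + 362 = 550

No, 724 is not perfect (550 ≠ 724)


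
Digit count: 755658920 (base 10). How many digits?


755658920 has 9 digits in base 10
floor(log10(755658920)) + 1 = floor(8.8783) + 1 = 9

9 digits (base 10)


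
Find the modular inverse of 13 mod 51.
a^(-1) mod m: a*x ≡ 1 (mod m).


Use the extended Euclidean algorithm on (51, 13); each row r = 51*s + 13*t:
r=51, s=1, t=0
r=13, s=0, t=1
q=3: r=12, s=1, t=-3   [51*(1) + 13*(-3) = 12]
q=1: r=1, s=-1, t=4   [51*(-1) + 13*(4) = 1]
q=12: r=0, s=13, t=-51   [51*(13) + 13*(-51) = 0]
GCD = 1 with t = 4, so 13*(4) ≡ 1 (mod 51)
Inverse = 4 mod 51 = 4
Check: 13 * 4 = 52 ≡ 1 (mod 51)

13^(-1) ≡ 4 (mod 51)


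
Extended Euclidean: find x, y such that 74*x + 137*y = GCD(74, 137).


Tabular extended Euclidean (each row: r = 74*s + 137*t):
r=74, s=1, t=0
r=137, s=0, t=1
q=0: r=74, s=1, t=0   [74*(1) + 137*(0) = 74]
q=1: r=63, s=-1, t=1   [74*(-1) + 137*(1) = 63]
q=1: r=11, s=2, t=-1   [74*(2) + 137*(-1) = 11]
q=5: r=8, s=-11, t=6   [74*(-11) + 137*(6) = 8]
q=1: r=3, s=13, t=-7   [74*(13) + 137*(-7) = 3]
q=2: r=2, s=-37, t=20   [74*(-37) + 137*(20) = 2]
q=1: r=1, s=50, t=-27   [74*(50) + 137*(-27) = 1]
q=2: r=0, s=-137, t=74   [74*(-137) + 137*(74) = 0]
GCD = 1; from the row with r=1: x=50, y=-27
Check: 74*(50) + 137*(-27) = 3700 - 3699 = 1

GCD = 1, x = 50, y = -27


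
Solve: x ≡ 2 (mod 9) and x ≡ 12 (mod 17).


M = 9*17 = 153
M1 = M/9 = 17, M2 = M/17 = 9
M1^(-1) mod 9 = 8, M2^(-1) mod 17 = 2
x = 2*17*8 + 12*9*2 = 488
488 mod 153 = 29
Check: 29 mod 9 = 2 ✓, 29 mod 17 = 12 ✓

x ≡ 29 (mod 153)


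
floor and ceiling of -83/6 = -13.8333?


-83/6 = -13.8333
floor = -14
ceil = -13

floor = -14, ceil = -13


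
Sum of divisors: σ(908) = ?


Divisors of 908: 1, 2, 4, 227, 454, 908
Sum = 1 + 2 + 4 + 227 + 454 + 908 = 1596

σ(908) = 1596


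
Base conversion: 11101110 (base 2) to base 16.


11101110 (base 2) = 238 (decimal)
238 (decimal) = EE (base 16)


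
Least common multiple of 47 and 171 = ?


GCD(47, 171) = 1
LCM = 47*171/1 = 8037/1 = 8037

LCM = 8037


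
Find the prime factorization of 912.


912 / 2 = 456
456 / 2 = 228
228 / 2 = 114
114 / 2 = 57
57 / 3 = 19
19 / 19 = 1
912 = 2^4 × 3 × 19


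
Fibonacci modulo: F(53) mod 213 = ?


F(k) mod 213 for k=1..53:
1, 1, 2, 3, 5, 8, 13, 21, 34, 55, 89, 144, 20, 164, 184, 135, 106, 28, 134, 162, 83, 32, 115, 147, 49, 196, 32, 15, 47, 62, 109, 171, 67, 25, 92, 117, 209, 113, 109, 9, 118, 127, 32, 159, 191, 137, 115, 39, 154, 193, 134, 114, 35
F(53) mod 213 = 35


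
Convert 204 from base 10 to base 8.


204 (base 10) = 204 (decimal)
204 (decimal) = 314 (base 8)


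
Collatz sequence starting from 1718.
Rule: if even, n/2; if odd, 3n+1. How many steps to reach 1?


1718 → 859 → 2578 → 1289 → 3868 → 1934 → 967 → 2902 → 1451 → 4354 → 2177 → 6532 → 3266 → 1633 → 4900 → 2450 → 1225 → 3676 → 1838 → 919 → 2758 → 1379 → 4138 → 2069 → 6208 → 3104 → 1552 → 776 → 388 → 194 → 97 → 292 → 146 → 73 → 220 → 110 → 55 → 166 → 83 → 250 → 125 → 376 → 188 → 94 → 47 → 142 → 71 → 214 → 107 → 322 → 161 → 484 → 242 → 121 → 364 → 182 → 91 → 274 → 137 → 412 → 206 → 103 → 310 → 155 → 466 → 233 → 700 → 350 → 175 → 526 → 263 → 790 → 395 → 1186 → 593 → 1780 → 890 → 445 → 1336 → 668 → 334 → 167 → 502 → 251 → 754 → 377 → 1132 → 566 → 283 → 850 → 425 → 1276 → 638 → 319 → 958 → 479 → 1438 → 719 → 2158 → 1079 → 3238 → 1619 → 4858 → 2429 → 7288 → 3644 → 1822 → 911 → 2734 → 1367 → 4102 → 2051 → 6154 → 3077 → 9232 → 4616 → 2308 → 1154 → 577 → 1732 → 866 → 433 → 1300 → 650 → 325 → 976 → 488 → 244 → 122 → 61 → 184 → 92 → 46 → 23 → 70 → 35 → 106 → 53 → 160 → 80 → 40 → 20 → 10 → 5 → 16 → 8 → 4 → 2 → 1
Total steps = 148

148 steps


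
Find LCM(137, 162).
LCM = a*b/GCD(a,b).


GCD(137, 162) = 1
LCM = 137*162/1 = 22194/1 = 22194

LCM = 22194


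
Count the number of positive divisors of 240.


240 = 2^4 × 3^1 × 5^1
d(240) = (4+1) × (1+1) × (1+1) = 20

20 divisors


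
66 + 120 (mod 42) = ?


66 + 120 = 186
186 mod 42 = 18


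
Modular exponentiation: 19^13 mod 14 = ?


19^1 mod 14 = 5
19^2 mod 14 = 11
19^3 mod 14 = 13
19^4 mod 14 = 9
19^5 mod 14 = 3
19^6 mod 14 = 1
19^7 mod 14 = 5
19^8 mod 14 = 11
19^9 mod 14 = 13
19^10 mod 14 = 9
19^11 mod 14 = 3
19^12 mod 14 = 1
19^13 mod 14 = 5


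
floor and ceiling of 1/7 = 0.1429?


1/7 = 0.1429
floor = 0
ceil = 1

floor = 0, ceil = 1


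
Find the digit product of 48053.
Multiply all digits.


4 × 8 × 0 × 5 × 3 = 0


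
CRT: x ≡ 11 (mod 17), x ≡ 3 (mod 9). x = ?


M = 17*9 = 153
M1 = M/17 = 9, M2 = M/9 = 17
M1^(-1) mod 17 = 2, M2^(-1) mod 9 = 8
x = 11*9*2 + 3*17*8 = 606
606 mod 153 = 147
Check: 147 mod 17 = 11 ✓, 147 mod 9 = 3 ✓

x ≡ 147 (mod 153)


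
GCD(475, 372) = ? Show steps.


475 = 1 * 372 + 103
372 = 3 * 103 + 63
103 = 1 * 63 + 40
63 = 1 * 40 + 23
40 = 1 * 23 + 17
23 = 1 * 17 + 6
17 = 2 * 6 + 5
6 = 1 * 5 + 1
5 = 5 * 1 + 0
GCD = 1


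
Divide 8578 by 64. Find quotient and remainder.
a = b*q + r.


8578 = 64 * 134 + 2
Check: 8576 + 2 = 8578

q = 134, r = 2


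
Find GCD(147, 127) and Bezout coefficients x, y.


Tabular extended Euclidean (each row: r = 147*s + 127*t):
r=147, s=1, t=0
r=127, s=0, t=1
q=1: r=20, s=1, t=-1   [147*(1) + 127*(-1) = 20]
q=6: r=7, s=-6, t=7   [147*(-6) + 127*(7) = 7]
q=2: r=6, s=13, t=-15   [147*(13) + 127*(-15) = 6]
q=1: r=1, s=-19, t=22   [147*(-19) + 127*(22) = 1]
q=6: r=0, s=127, t=-147   [147*(127) + 127*(-147) = 0]
GCD = 1; from the row with r=1: x=-19, y=22
Check: 147*(-19) + 127*(22) = -2793 + 2794 = 1

GCD = 1, x = -19, y = 22


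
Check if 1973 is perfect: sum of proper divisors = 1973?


Proper divisors of 1973: 1
Sum = 1 = 1

No, 1973 is not perfect (1 ≠ 1973)


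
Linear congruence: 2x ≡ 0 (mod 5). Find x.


GCD(2, 5) = 1, unique solution
a^(-1) mod 5 = 3
x = 3 * 0 mod 5 = 0

x ≡ 0 (mod 5)


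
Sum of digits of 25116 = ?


2 + 5 + 1 + 1 + 6 = 15


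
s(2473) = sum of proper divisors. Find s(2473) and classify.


Proper divisors: 1
Sum = 1 = 1
1 < 2473 → deficient

s(2473) = 1 (deficient)


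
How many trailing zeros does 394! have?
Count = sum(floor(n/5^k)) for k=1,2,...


floor(394/5) = 78
floor(394/25) = 15
floor(394/125) = 3
Total = 96

96 trailing zeros


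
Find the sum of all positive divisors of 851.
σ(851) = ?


Divisors of 851: 1, 23, 37, 851
Sum = 1 + 23 + 37 + 851 = 912

σ(851) = 912


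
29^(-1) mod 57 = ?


Use the extended Euclidean algorithm on (57, 29); each row r = 57*s + 29*t:
r=57, s=1, t=0
r=29, s=0, t=1
q=1: r=28, s=1, t=-1   [57*(1) + 29*(-1) = 28]
q=1: r=1, s=-1, t=2   [57*(-1) + 29*(2) = 1]
q=28: r=0, s=29, t=-57   [57*(29) + 29*(-57) = 0]
GCD = 1 with t = 2, so 29*(2) ≡ 1 (mod 57)
Inverse = 2 mod 57 = 2
Check: 29 * 2 = 58 ≡ 1 (mod 57)

29^(-1) ≡ 2 (mod 57)


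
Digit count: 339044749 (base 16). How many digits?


339044749 in base 16 = 1435698D
Number of digits = 8

8 digits (base 16)


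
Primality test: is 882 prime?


882 / 2 = 441 (exact division)
882 is NOT prime.

No, 882 is not prime


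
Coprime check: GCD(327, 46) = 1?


Euclidean algorithm:
327 = 7 * 46 + 5
46 = 9 * 5 + 1
5 = 5 * 1 + 0
GCD(327, 46) = 1

Yes, coprime (GCD = 1)


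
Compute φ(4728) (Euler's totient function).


4728 = 2^3 × 3 × 197
Prime factors: 2, 3, 197
φ(4728) = 4728 × (1-1/2) × (1-1/3) × (1-1/197)
= 4728 × 1/2 × 2/3 × 196/197 = 1568

φ(4728) = 1568


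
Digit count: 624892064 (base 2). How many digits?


624892064 in base 2 = 100101001111110001100010100000
Number of digits = 30

30 digits (base 2)


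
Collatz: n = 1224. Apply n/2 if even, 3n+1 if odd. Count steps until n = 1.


1224 → 612 → 306 → 153 → 460 → 230 → 115 → 346 → 173 → 520 → 260 → 130 → 65 → 196 → 98 → 49 → 148 → 74 → 37 → 112 → 56 → 28 → 14 → 7 → 22 → 11 → 34 → 17 → 52 → 26 → 13 → 40 → 20 → 10 → 5 → 16 → 8 → 4 → 2 → 1
Total steps = 39

39 steps


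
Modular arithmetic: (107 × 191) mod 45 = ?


107 × 191 = 20437
20437 mod 45 = 7


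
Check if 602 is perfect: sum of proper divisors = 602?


Proper divisors of 602: 1, 2, 7, 14, 43, 86, 301
Sum = 1 + 2 + 7 + 14 + 43 + 86 + 301 = 454

No, 602 is not perfect (454 ≠ 602)


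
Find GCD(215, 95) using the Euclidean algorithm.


215 = 2 * 95 + 25
95 = 3 * 25 + 20
25 = 1 * 20 + 5
20 = 4 * 5 + 0
GCD = 5


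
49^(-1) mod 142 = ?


Use the extended Euclidean algorithm on (142, 49); each row r = 142*s + 49*t:
r=142, s=1, t=0
r=49, s=0, t=1
q=2: r=44, s=1, t=-2   [142*(1) + 49*(-2) = 44]
q=1: r=5, s=-1, t=3   [142*(-1) + 49*(3) = 5]
q=8: r=4, s=9, t=-26   [142*(9) + 49*(-26) = 4]
q=1: r=1, s=-10, t=29   [142*(-10) + 49*(29) = 1]
q=4: r=0, s=49, t=-142   [142*(49) + 49*(-142) = 0]
GCD = 1 with t = 29, so 49*(29) ≡ 1 (mod 142)
Inverse = 29 mod 142 = 29
Check: 49 * 29 = 1421 ≡ 1 (mod 142)

49^(-1) ≡ 29 (mod 142)


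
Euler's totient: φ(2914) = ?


2914 = 2 × 31 × 47
Prime factors: 2, 31, 47
φ(2914) = 2914 × (1-1/2) × (1-1/31) × (1-1/47)
= 2914 × 1/2 × 30/31 × 46/47 = 1380

φ(2914) = 1380


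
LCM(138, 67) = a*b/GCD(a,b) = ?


GCD(138, 67) = 1
LCM = 138*67/1 = 9246/1 = 9246

LCM = 9246


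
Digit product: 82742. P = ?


8 × 2 × 7 × 4 × 2 = 896


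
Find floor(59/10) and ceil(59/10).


59/10 = 5.9000
floor = 5
ceil = 6

floor = 5, ceil = 6


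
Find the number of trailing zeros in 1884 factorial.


floor(1884/5) = 376
floor(1884/25) = 75
floor(1884/125) = 15
floor(1884/625) = 3
Total = 469

469 trailing zeros


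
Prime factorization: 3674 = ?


3674 / 2 = 1837
1837 / 11 = 167
167 / 167 = 1
3674 = 2 × 11 × 167


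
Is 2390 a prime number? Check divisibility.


2390 / 2 = 1195 (exact division)
2390 is NOT prime.

No, 2390 is not prime


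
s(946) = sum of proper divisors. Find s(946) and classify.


Proper divisors: 1, 2, 11, 22, 43, 86, 473
Sum = 1 + 2 + 11 + 22 + 43 + 86 + 473 = 638
638 < 946 → deficient

s(946) = 638 (deficient)


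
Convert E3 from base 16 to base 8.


E3 (base 16) = 227 (decimal)
227 (decimal) = 343 (base 8)


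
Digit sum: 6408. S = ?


6 + 4 + 0 + 8 = 18


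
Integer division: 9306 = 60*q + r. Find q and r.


9306 = 60 * 155 + 6
Check: 9300 + 6 = 9306

q = 155, r = 6


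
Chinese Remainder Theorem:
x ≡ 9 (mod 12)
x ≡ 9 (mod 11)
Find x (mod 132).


M = 12*11 = 132
M1 = M/12 = 11, M2 = M/11 = 12
M1^(-1) mod 12 = 11, M2^(-1) mod 11 = 1
x = 9*11*11 + 9*12*1 = 1197
1197 mod 132 = 9
Check: 9 mod 12 = 9 ✓, 9 mod 11 = 9 ✓

x ≡ 9 (mod 132)


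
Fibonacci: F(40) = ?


Sequence: 1, 1, 2, 3, 5, 8, 13, 21, 34, 55, 89, 144, 233, 377, 610, 987, 1597, 2584, 4181, 6765, 10946, 17711, 28657, 46368, 75025, 121393, 196418, 317811, 514229, 832040, 1346269, 2178309, 3524578, 5702887, 9227465, 14930352, 24157817, 39088169, 63245986, 102334155
F(40) = 102334155


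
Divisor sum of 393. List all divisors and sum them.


Divisors of 393: 1, 3, 131, 393
Sum = 1 + 3 + 131 + 393 = 528

σ(393) = 528


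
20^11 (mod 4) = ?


20^1 mod 4 = 0
20^2 mod 4 = 0
20^3 mod 4 = 0
20^4 mod 4 = 0
20^5 mod 4 = 0
20^6 mod 4 = 0
20^7 mod 4 = 0
20^8 mod 4 = 0
20^9 mod 4 = 0
20^10 mod 4 = 0
20^11 mod 4 = 0


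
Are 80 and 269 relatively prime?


Euclidean algorithm:
269 = 3 * 80 + 29
80 = 2 * 29 + 22
29 = 1 * 22 + 7
22 = 3 * 7 + 1
7 = 7 * 1 + 0
GCD(80, 269) = 1

Yes, coprime (GCD = 1)


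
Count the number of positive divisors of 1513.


1513 = 17^1 × 89^1
d(1513) = (1+1) × (1+1) = 4

4 divisors


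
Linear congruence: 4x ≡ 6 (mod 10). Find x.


GCD(4, 10) = 2 divides 6
Divide: 2x ≡ 3 (mod 5)
x ≡ 4 (mod 5)


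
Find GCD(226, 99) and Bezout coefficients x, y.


Tabular extended Euclidean (each row: r = 226*s + 99*t):
r=226, s=1, t=0
r=99, s=0, t=1
q=2: r=28, s=1, t=-2   [226*(1) + 99*(-2) = 28]
q=3: r=15, s=-3, t=7   [226*(-3) + 99*(7) = 15]
q=1: r=13, s=4, t=-9   [226*(4) + 99*(-9) = 13]
q=1: r=2, s=-7, t=16   [226*(-7) + 99*(16) = 2]
q=6: r=1, s=46, t=-105   [226*(46) + 99*(-105) = 1]
q=2: r=0, s=-99, t=226   [226*(-99) + 99*(226) = 0]
GCD = 1; from the row with r=1: x=46, y=-105
Check: 226*(46) + 99*(-105) = 10396 - 10395 = 1

GCD = 1, x = 46, y = -105


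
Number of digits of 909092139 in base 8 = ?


909092139 in base 8 = 6613722453
Number of digits = 10

10 digits (base 8)


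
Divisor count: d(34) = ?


34 = 2^1 × 17^1
d(34) = (1+1) × (1+1) = 4

4 divisors


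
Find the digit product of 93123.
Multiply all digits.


9 × 3 × 1 × 2 × 3 = 162


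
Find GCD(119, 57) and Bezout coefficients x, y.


Tabular extended Euclidean (each row: r = 119*s + 57*t):
r=119, s=1, t=0
r=57, s=0, t=1
q=2: r=5, s=1, t=-2   [119*(1) + 57*(-2) = 5]
q=11: r=2, s=-11, t=23   [119*(-11) + 57*(23) = 2]
q=2: r=1, s=23, t=-48   [119*(23) + 57*(-48) = 1]
q=2: r=0, s=-57, t=119   [119*(-57) + 57*(119) = 0]
GCD = 1; from the row with r=1: x=23, y=-48
Check: 119*(23) + 57*(-48) = 2737 - 2736 = 1

GCD = 1, x = 23, y = -48


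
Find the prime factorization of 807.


807 / 3 = 269
269 / 269 = 1
807 = 3 × 269


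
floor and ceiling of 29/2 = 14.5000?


29/2 = 14.5000
floor = 14
ceil = 15

floor = 14, ceil = 15


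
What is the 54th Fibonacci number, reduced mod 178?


F(k) mod 178 for k=1..54:
1, 1, 2, 3, 5, 8, 13, 21, 34, 55, 89, 144, 55, 21, 76, 97, 173, 92, 87, 1, 88, 89, 177, 88, 87, 175, 84, 81, 165, 68, 55, 123, 0, 123, 123, 68, 13, 81, 94, 175, 91, 88, 1, 89, 90, 1, 91, 92, 5, 97, 102, 21, 123, 144
F(54) mod 178 = 144


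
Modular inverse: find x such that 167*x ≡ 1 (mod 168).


Use the extended Euclidean algorithm on (168, 167); each row r = 168*s + 167*t:
r=168, s=1, t=0
r=167, s=0, t=1
q=1: r=1, s=1, t=-1   [168*(1) + 167*(-1) = 1]
q=167: r=0, s=-167, t=168   [168*(-167) + 167*(168) = 0]
GCD = 1 with t = -1, so 167*(-1) ≡ 1 (mod 168)
Inverse = -1 mod 168 = 167
Check: 167 * 167 = 27889 ≡ 1 (mod 168)

167^(-1) ≡ 167 (mod 168)


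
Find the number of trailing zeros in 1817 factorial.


floor(1817/5) = 363
floor(1817/25) = 72
floor(1817/125) = 14
floor(1817/625) = 2
Total = 451

451 trailing zeros


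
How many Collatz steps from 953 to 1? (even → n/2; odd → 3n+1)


953 → 2860 → 1430 → 715 → 2146 → 1073 → 3220 → 1610 → 805 → 2416 → 1208 → 604 → 302 → 151 → 454 → 227 → 682 → 341 → 1024 → 512 → 256 → 128 → 64 → 32 → 16 → 8 → 4 → 2 → 1
Total steps = 28

28 steps


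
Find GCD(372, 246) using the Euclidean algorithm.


372 = 1 * 246 + 126
246 = 1 * 126 + 120
126 = 1 * 120 + 6
120 = 20 * 6 + 0
GCD = 6


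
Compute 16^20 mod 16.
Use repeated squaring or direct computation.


16^1 mod 16 = 0
16^2 mod 16 = 0
16^3 mod 16 = 0
16^4 mod 16 = 0
16^5 mod 16 = 0
16^6 mod 16 = 0
16^7 mod 16 = 0
16^8 mod 16 = 0
16^9 mod 16 = 0
16^10 mod 16 = 0
16^11 mod 16 = 0
16^12 mod 16 = 0
16^13 mod 16 = 0
16^14 mod 16 = 0
16^15 mod 16 = 0
16^16 mod 16 = 0
16^17 mod 16 = 0
16^18 mod 16 = 0
16^19 mod 16 = 0
16^20 mod 16 = 0


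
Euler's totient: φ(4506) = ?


4506 = 2 × 3 × 751
Prime factors: 2, 3, 751
φ(4506) = 4506 × (1-1/2) × (1-1/3) × (1-1/751)
= 4506 × 1/2 × 2/3 × 750/751 = 1500

φ(4506) = 1500


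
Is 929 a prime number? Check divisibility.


Check divisors up to sqrt(929) = 30.4795
No divisors found.
929 is prime.

Yes, 929 is prime


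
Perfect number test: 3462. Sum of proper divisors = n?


Proper divisors of 3462: 1, 2, 3, 6, 577, 1154, 1731
Sum = 1 + 2 + 3 + 6 + 577 + 1154 + 1731 = 3474

No, 3462 is not perfect (3474 ≠ 3462)


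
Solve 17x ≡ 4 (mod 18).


GCD(17, 18) = 1, unique solution
a^(-1) mod 18 = 17
x = 17 * 4 mod 18 = 14

x ≡ 14 (mod 18)


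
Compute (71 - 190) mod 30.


71 - 190 = -119
-119 mod 30 = 1


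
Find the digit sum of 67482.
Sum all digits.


6 + 7 + 4 + 8 + 2 = 27


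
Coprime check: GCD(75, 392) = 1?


Euclidean algorithm:
392 = 5 * 75 + 17
75 = 4 * 17 + 7
17 = 2 * 7 + 3
7 = 2 * 3 + 1
3 = 3 * 1 + 0
GCD(75, 392) = 1

Yes, coprime (GCD = 1)


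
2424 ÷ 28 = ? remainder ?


2424 = 28 * 86 + 16
Check: 2408 + 16 = 2424

q = 86, r = 16


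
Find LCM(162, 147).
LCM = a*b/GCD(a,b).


GCD(162, 147) = 3
LCM = 162*147/3 = 23814/3 = 7938

LCM = 7938


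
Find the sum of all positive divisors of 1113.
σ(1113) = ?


Divisors of 1113: 1, 3, 7, 21, 53, 159, 371, 1113
Sum = 1 + 3 + 7 + 21 + 53 + 159 + 371 + 1113 = 1728

σ(1113) = 1728


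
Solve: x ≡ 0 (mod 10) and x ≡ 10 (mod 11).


M = 10*11 = 110
M1 = M/10 = 11, M2 = M/11 = 10
M1^(-1) mod 10 = 1, M2^(-1) mod 11 = 10
x = 0*11*1 + 10*10*10 = 1000
1000 mod 110 = 10
Check: 10 mod 10 = 0 ✓, 10 mod 11 = 10 ✓

x ≡ 10 (mod 110)


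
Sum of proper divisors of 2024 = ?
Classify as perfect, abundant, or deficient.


Proper divisors: 1, 2, 4, 8, 11, 22, 23, 44, 46, 88, 92, 184, 253, 506, 1012
Sum = 1 + 2 + 4 + 8 + 11 + 22 + 23 + 44 + 46 + 88 + 92 + 184 + 253 + 506 + 1012 = 2296
2296 > 2024 → abundant

s(2024) = 2296 (abundant)
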